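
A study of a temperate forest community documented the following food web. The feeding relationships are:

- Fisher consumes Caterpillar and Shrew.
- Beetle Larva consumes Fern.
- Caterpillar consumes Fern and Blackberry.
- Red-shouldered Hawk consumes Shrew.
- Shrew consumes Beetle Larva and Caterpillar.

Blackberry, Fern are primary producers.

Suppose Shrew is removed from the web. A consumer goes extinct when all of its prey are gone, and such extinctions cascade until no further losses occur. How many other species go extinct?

1

Remove Shrew.
Round 1: Red-shouldered Hawk (all prey gone) → extinct.
No further losses. Total secondary extinctions: 1.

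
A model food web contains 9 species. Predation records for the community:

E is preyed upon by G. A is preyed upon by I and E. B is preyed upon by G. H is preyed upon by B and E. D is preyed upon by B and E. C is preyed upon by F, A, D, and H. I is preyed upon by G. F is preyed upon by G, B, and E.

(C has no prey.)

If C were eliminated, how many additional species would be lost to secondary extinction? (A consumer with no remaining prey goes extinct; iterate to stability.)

Remove C.
Round 1: D (all prey gone), H (all prey gone), F (all prey gone), A (all prey gone) → extinct.
Round 2: B (all prey gone), I (all prey gone), E (all prey gone) → extinct.
Round 3: G (all prey gone) → extinct.
No further losses. Total secondary extinctions: 8.

8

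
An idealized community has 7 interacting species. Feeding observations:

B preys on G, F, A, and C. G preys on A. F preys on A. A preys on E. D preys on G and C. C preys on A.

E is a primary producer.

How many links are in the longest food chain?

3 links

One longest chain: E → A → G → D.
It has 4 species and 3 links.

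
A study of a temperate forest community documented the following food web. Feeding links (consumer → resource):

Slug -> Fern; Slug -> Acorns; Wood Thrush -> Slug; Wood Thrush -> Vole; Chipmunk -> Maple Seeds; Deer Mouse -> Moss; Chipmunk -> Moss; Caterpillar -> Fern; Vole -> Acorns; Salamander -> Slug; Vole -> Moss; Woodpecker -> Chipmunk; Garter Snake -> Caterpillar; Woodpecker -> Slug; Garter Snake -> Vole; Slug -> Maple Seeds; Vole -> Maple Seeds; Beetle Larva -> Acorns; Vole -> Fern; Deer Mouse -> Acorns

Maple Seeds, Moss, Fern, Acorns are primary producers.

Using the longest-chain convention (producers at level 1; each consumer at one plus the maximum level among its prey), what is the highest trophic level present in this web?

Producers (level 1): Maple Seeds, Moss, Fern, Acorns.
Maple Seeds → Slug → Wood Thrush gives Wood Thrush level 3.
No species has a prey at level 3, so no species reaches level 4.

3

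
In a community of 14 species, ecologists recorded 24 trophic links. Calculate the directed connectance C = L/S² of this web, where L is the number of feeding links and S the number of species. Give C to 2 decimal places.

C = 0.12

The web has S = 14 species and L = 24 feeding links.
C = L / S² = 24 / 196 = 0.1224 ≈ 0.12.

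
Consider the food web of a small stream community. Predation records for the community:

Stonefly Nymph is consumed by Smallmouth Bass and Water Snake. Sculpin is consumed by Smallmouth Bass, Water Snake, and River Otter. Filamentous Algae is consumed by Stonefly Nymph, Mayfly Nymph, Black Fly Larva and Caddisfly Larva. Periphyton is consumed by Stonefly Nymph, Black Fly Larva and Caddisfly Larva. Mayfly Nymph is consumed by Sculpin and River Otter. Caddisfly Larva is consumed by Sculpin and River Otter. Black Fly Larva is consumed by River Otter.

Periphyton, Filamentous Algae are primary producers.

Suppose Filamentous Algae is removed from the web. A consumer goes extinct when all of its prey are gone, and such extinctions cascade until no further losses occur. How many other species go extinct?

Remove Filamentous Algae.
Round 1: Mayfly Nymph (all prey gone) → extinct.
No further losses. Total secondary extinctions: 1.

1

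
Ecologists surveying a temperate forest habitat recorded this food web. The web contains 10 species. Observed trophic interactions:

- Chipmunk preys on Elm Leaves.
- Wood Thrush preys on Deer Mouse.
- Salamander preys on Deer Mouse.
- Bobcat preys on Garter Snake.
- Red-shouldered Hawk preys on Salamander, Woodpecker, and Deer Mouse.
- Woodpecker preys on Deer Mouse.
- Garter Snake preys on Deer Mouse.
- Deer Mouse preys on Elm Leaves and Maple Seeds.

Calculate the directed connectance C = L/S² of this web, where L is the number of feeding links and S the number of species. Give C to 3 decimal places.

C = 0.110

The web has S = 10 species and L = 11 feeding links.
C = L / S² = 11 / 100 = 0.1100 ≈ 0.110.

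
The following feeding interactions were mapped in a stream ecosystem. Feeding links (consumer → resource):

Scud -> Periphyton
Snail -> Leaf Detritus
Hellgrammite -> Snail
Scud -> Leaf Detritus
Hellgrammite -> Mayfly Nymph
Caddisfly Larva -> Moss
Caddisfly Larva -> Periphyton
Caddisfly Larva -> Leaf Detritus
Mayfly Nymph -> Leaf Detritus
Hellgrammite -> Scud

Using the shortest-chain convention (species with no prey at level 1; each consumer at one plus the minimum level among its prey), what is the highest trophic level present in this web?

Basal resources (level 1): Moss, Periphyton, Leaf Detritus.
Following each consumer down to its lowest-level prey: Leaf Detritus → Snail → Hellgrammite (levels 1 through 3).
All prey of Hellgrammite (Snail 2, Mayfly Nymph 2, Scud 2) are at level 2 or above, so Hellgrammite is at level 1 + 2 = 3.
Every consumer has at least one prey at level 2 or below, so none exceeds level 3.

3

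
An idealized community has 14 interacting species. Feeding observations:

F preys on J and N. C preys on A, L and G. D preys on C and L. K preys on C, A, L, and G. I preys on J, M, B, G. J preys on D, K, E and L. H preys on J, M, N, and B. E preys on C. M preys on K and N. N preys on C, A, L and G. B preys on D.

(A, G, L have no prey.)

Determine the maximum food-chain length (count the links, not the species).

One longest chain: A → C → D → J → F.
It has 5 species and 4 links.

4 links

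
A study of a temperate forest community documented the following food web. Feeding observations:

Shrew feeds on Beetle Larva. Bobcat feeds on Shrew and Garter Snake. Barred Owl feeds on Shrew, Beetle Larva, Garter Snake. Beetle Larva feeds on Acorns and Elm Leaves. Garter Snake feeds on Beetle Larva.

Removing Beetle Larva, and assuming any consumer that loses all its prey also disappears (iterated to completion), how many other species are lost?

4

Remove Beetle Larva.
Round 1: Garter Snake (all prey gone), Shrew (all prey gone) → extinct.
Round 2: Barred Owl (all prey gone), Bobcat (all prey gone) → extinct.
No further losses. Total secondary extinctions: 4.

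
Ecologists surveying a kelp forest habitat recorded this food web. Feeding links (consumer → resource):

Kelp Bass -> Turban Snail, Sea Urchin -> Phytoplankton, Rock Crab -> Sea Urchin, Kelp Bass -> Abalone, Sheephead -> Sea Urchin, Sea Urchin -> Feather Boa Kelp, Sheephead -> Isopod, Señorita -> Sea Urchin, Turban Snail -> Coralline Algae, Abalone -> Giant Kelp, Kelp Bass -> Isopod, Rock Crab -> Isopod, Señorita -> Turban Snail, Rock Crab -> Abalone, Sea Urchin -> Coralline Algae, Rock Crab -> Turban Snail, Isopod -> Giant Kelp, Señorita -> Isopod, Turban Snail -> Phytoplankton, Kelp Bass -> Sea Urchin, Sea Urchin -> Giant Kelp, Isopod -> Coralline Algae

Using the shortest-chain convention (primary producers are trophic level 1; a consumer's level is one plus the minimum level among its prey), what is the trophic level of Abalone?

Trophic level 2

Giant Kelp is a producer → level 1.
Abalone eats Giant Kelp → level 2.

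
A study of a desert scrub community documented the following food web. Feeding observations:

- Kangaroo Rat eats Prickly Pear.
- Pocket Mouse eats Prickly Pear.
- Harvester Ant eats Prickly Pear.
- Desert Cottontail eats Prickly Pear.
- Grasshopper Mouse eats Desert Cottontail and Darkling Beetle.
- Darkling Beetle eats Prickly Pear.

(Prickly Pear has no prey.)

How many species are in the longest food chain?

One longest chain: Prickly Pear → Desert Cottontail → Grasshopper Mouse.
It has 3 species and 2 links.

3 species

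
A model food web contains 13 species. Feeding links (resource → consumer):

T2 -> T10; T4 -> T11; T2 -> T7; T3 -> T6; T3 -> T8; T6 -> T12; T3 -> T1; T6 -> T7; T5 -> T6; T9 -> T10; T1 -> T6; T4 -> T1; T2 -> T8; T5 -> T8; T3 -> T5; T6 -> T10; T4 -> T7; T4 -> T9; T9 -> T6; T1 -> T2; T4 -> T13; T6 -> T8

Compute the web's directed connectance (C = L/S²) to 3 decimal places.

C = 0.130

The web has S = 13 species and L = 22 feeding links.
C = L / S² = 22 / 169 = 0.1302 ≈ 0.130.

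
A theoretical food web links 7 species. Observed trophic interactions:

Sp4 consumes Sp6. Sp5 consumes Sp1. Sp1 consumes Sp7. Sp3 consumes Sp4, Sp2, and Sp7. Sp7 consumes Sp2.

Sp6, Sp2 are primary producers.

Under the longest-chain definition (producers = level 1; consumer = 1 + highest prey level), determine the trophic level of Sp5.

Sp2 is a producer → level 1.
Sp7 eats Sp2 → level 2.
Sp1 eats Sp7 → level 3.
Sp5 eats Sp1 → level 4.

Trophic level 4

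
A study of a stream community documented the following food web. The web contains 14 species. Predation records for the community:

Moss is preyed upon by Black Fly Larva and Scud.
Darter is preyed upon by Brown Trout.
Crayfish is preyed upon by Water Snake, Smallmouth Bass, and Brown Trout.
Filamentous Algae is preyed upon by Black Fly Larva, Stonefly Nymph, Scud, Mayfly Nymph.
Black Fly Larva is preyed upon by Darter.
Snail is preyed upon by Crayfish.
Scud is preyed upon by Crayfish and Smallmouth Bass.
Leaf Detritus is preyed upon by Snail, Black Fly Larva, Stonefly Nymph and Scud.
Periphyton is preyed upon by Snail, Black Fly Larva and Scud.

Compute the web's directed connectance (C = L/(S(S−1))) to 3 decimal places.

The web has S = 14 species and L = 21 feeding links.
C = L / (S(S−1)) = 21 / 182 = 0.1154 ≈ 0.115.

C = 0.115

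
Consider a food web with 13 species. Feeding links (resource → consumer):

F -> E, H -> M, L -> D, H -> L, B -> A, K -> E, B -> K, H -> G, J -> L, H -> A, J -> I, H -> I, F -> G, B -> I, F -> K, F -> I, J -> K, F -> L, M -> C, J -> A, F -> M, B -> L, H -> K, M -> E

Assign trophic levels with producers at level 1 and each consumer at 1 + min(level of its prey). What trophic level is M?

H is a producer → level 1.
M eats H → level 2.

Trophic level 2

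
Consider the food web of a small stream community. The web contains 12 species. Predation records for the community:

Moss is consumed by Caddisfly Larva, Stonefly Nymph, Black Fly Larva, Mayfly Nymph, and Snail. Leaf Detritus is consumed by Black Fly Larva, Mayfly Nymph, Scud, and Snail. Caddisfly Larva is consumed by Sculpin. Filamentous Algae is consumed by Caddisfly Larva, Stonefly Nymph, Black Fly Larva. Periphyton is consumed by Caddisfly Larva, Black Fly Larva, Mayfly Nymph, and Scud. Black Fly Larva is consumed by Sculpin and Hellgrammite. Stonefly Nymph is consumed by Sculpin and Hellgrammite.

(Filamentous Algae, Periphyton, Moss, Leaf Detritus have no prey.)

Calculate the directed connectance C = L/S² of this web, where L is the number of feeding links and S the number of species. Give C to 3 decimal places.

The web has S = 12 species and L = 21 feeding links.
C = L / S² = 21 / 144 = 0.1458 ≈ 0.146.

C = 0.146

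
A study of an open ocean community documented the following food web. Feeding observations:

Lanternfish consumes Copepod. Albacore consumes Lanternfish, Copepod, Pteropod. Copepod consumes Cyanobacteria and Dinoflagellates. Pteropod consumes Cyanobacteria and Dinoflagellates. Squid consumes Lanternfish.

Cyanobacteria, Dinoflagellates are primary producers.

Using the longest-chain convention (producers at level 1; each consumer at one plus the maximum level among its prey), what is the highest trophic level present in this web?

4

Producers (level 1): Cyanobacteria, Dinoflagellates.
Cyanobacteria → Copepod → Lanternfish → Squid gives Squid level 4.
No species has a prey at level 4, so no species reaches level 5.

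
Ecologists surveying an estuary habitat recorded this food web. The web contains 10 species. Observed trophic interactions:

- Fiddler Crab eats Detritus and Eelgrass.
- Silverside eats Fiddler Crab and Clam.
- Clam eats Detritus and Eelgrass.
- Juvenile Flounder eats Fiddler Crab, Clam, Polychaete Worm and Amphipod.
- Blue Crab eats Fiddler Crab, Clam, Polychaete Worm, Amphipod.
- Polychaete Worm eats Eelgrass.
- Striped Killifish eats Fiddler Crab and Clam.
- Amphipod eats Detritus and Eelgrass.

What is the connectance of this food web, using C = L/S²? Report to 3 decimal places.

C = 0.190

The web has S = 10 species and L = 19 feeding links.
C = L / S² = 19 / 100 = 0.1900 ≈ 0.190.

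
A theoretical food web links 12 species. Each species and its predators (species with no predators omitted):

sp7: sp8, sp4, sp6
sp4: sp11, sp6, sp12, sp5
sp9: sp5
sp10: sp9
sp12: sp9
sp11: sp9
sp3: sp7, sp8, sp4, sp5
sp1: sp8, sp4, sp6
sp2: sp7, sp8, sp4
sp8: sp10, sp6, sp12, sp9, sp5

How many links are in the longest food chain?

5 links

One longest chain: sp3 → sp7 → sp8 → sp12 → sp9 → sp5.
It has 6 species and 5 links.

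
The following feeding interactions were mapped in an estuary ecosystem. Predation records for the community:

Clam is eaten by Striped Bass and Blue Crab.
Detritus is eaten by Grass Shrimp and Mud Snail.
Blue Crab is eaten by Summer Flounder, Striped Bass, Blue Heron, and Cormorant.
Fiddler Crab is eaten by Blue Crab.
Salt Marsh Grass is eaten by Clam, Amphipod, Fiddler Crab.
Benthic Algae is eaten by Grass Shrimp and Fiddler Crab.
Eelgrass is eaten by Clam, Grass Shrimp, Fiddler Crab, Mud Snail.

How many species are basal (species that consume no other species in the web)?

4

Basal species (no prey listed): Salt Marsh Grass, Detritus, Benthic Algae, Eelgrass.
Count: 4.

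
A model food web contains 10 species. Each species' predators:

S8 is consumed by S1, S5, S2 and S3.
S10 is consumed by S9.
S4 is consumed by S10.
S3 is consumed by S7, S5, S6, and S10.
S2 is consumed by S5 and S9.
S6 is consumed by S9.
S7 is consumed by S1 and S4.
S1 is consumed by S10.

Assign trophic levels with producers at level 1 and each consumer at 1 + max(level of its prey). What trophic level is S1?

S8 is a producer → level 1.
S3 eats S8 → level 2.
S7 eats S3 → level 3.
S1 eats S7 (level 3); other prey at levels: S8 1 → level 4.

Trophic level 4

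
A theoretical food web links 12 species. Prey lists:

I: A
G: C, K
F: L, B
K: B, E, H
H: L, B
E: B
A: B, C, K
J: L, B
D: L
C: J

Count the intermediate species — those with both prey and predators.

Intermediate species (has both prey and predators): E, H, J, C, K, A.
Count: 6.

6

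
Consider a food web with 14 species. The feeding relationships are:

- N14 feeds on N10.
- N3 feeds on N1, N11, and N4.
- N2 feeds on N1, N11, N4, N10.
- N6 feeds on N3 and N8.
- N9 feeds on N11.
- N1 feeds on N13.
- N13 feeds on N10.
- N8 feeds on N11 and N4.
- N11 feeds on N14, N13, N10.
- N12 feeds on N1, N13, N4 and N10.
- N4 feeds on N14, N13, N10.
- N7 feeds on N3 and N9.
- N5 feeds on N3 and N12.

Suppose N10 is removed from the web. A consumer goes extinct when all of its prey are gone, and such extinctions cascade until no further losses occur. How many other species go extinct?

13

Remove N10.
Round 1: N14 (all prey gone), N13 (all prey gone) → extinct.
Round 2: N11 (all prey gone), N4 (all prey gone), N1 (all prey gone) → extinct.
Round 3: N2 (all prey gone), N9 (all prey gone), N8 (all prey gone), N3 (all prey gone), N12 (all prey gone) → extinct.
Round 4: N6 (all prey gone), N7 (all prey gone), N5 (all prey gone) → extinct.
No further losses. Total secondary extinctions: 13.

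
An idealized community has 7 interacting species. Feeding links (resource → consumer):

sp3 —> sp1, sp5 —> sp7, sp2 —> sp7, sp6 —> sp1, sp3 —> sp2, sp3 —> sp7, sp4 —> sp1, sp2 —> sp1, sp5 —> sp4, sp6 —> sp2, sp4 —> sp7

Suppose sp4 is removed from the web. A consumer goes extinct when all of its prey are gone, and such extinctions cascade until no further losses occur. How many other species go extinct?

0

Remove sp4.
Every predator of it retains at least one other prey: sp7 still has sp3, sp5, sp2; sp1 still has sp3, sp6, sp2.
No consumer loses all prey, so no secondary extinctions occur.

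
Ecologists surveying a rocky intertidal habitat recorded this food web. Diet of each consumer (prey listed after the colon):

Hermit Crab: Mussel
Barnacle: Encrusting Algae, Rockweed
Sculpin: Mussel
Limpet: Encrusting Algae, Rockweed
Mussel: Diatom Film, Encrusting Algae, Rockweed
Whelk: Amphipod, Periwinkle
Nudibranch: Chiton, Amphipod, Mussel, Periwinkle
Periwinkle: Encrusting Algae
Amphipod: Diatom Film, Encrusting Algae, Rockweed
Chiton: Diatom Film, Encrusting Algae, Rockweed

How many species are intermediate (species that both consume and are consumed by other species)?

Intermediate species (has both prey and predators): Chiton, Amphipod, Mussel, Periwinkle.
Count: 4.

4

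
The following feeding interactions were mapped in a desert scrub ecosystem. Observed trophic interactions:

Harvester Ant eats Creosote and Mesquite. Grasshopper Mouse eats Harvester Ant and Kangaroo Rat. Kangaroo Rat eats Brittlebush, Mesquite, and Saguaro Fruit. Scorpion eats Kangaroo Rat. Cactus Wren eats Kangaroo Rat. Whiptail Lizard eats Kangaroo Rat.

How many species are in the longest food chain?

One longest chain: Mesquite → Harvester Ant → Grasshopper Mouse.
It has 3 species and 2 links.

3 species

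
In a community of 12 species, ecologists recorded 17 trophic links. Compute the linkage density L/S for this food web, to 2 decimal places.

L/S = 1.42

There are L = 17 links among S = 12 species.
L/S = 17/12 = 1.4167 ≈ 1.42.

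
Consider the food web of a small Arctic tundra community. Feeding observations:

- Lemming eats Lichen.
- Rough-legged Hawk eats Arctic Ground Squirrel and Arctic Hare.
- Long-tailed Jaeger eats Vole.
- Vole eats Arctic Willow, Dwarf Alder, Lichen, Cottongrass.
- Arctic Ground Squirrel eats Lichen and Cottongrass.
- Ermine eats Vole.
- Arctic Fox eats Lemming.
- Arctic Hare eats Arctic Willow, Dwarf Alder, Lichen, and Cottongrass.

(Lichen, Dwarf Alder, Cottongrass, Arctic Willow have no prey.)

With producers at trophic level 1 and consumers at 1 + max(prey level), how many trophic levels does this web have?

Producers (level 1): Lichen, Dwarf Alder, Cottongrass, Arctic Willow.
Lichen → Arctic Hare → Rough-legged Hawk gives Rough-legged Hawk level 3.
No species has a prey at level 3, so no species reaches level 4.

3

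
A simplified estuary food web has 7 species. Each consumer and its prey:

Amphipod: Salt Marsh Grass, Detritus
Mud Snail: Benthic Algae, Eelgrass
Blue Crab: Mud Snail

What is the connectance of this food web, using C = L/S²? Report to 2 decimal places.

The web has S = 7 species and L = 5 feeding links.
C = L / S² = 5 / 49 = 0.1020 ≈ 0.10.

C = 0.10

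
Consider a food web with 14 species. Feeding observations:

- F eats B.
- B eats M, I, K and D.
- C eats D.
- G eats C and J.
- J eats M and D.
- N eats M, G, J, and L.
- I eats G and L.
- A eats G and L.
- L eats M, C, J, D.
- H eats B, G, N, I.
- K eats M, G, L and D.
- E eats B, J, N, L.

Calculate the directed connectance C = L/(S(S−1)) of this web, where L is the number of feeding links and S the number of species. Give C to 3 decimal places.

C = 0.187

The web has S = 14 species and L = 34 feeding links.
C = L / (S(S−1)) = 34 / 182 = 0.1868 ≈ 0.187.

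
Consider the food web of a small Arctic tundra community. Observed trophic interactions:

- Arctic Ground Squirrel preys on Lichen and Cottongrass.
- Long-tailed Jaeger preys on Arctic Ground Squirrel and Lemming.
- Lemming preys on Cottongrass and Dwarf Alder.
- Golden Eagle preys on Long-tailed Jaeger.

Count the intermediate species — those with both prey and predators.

3

Intermediate species (has both prey and predators): Arctic Ground Squirrel, Lemming, Long-tailed Jaeger.
Count: 3.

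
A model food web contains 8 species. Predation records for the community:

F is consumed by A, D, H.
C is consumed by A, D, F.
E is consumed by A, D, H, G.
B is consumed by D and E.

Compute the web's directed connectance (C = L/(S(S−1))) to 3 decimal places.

The web has S = 8 species and L = 12 feeding links.
C = L / (S(S−1)) = 12 / 56 = 0.2143 ≈ 0.214.

C = 0.214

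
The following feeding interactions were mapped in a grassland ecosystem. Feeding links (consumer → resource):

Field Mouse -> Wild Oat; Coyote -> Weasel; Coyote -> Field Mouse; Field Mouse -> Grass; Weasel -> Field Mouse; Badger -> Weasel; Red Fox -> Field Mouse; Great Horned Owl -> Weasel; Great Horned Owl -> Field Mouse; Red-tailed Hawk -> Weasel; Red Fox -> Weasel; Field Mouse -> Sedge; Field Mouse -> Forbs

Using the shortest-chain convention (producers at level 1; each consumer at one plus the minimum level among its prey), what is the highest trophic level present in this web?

Producers (level 1): Forbs, Grass, Sedge, Wild Oat.
Following each consumer down to its lowest-level prey: Forbs → Field Mouse → Weasel → Badger (levels 1 through 4).
All prey of Badger (Weasel 3) are at level 3 or above, so Badger is at level 1 + 3 = 4.
Every consumer has at least one prey at level 3 or below, so none exceeds level 4.

4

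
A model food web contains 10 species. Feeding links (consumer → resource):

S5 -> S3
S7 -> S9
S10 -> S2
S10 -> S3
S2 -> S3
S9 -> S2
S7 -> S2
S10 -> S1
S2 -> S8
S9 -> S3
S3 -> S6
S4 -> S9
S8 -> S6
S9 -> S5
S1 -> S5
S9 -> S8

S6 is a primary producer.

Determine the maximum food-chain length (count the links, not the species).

One longest chain: S6 → S3 → S5 → S9 → S4.
It has 5 species and 4 links.

4 links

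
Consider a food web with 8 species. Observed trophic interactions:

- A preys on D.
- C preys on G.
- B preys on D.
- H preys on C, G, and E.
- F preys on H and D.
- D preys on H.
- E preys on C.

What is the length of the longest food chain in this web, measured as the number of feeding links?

One longest chain: G → C → E → H → D → A.
It has 6 species and 5 links.

5 links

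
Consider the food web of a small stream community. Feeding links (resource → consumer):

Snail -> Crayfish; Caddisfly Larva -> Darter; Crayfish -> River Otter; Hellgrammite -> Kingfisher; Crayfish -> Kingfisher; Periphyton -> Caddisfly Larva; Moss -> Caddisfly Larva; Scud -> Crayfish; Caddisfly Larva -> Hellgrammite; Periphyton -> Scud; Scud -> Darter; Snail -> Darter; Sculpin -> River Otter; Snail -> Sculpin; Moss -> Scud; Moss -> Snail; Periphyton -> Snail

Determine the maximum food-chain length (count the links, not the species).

3 links

One longest chain: Periphyton → Snail → Crayfish → Kingfisher.
It has 4 species and 3 links.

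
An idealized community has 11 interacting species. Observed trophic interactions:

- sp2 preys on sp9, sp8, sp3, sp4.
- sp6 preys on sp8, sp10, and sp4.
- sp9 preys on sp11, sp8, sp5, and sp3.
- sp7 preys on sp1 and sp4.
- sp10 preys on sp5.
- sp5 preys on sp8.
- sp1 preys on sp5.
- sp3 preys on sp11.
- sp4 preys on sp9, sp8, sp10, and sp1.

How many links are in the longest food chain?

One longest chain: sp8 → sp5 → sp1 → sp4 → sp2.
It has 5 species and 4 links.

4 links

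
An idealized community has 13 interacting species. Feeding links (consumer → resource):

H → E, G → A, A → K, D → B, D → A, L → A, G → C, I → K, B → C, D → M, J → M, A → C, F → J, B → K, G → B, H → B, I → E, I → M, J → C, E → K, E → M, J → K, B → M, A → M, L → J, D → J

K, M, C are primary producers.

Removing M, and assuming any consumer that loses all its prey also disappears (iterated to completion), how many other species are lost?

0

Remove M.
Every predator of it retains at least one other prey: A still has K, C; J still has K, C; B still has K, C; E still has K; I still has K, E; D still has A, J, B.
No consumer loses all prey, so no secondary extinctions occur.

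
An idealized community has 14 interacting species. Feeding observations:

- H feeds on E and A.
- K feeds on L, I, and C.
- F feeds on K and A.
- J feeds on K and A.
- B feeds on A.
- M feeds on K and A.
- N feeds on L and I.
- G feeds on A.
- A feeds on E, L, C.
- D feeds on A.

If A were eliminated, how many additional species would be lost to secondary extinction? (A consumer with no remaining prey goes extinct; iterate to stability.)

Remove A.
Round 1: D (all prey gone), B (all prey gone), G (all prey gone) → extinct.
No further losses. Total secondary extinctions: 3.

3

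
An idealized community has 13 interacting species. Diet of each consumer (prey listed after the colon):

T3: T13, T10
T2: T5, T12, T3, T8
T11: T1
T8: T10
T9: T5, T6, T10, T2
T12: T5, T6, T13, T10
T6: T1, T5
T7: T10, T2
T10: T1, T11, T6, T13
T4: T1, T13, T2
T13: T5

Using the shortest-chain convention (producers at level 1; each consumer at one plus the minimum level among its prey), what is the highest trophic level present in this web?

3

Producers (level 1): T1, T5.
Following each consumer down to its lowest-level prey: T1 → T10 → T8 (levels 1 through 3).
All prey of T8 (T10 2) are at level 2 or above, so T8 is at level 1 + 2 = 3.
Every consumer has at least one prey at level 2 or below, so none exceeds level 3.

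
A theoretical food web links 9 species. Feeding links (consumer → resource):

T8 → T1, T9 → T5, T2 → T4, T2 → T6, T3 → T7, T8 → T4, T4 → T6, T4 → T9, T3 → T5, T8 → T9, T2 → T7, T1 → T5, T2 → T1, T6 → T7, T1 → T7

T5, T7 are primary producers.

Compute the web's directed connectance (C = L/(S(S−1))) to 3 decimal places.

C = 0.208

The web has S = 9 species and L = 15 feeding links.
C = L / (S(S−1)) = 15 / 72 = 0.2083 ≈ 0.208.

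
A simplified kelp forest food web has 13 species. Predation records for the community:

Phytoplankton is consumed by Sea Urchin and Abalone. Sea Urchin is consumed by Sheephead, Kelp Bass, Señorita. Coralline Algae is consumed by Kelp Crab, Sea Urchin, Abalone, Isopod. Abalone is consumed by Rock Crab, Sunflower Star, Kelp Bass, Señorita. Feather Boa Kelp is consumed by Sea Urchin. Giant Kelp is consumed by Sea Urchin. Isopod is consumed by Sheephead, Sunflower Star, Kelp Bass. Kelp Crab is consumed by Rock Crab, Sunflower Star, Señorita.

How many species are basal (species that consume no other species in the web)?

Basal species (no prey listed): Feather Boa Kelp, Coralline Algae, Giant Kelp, Phytoplankton.
Count: 4.

4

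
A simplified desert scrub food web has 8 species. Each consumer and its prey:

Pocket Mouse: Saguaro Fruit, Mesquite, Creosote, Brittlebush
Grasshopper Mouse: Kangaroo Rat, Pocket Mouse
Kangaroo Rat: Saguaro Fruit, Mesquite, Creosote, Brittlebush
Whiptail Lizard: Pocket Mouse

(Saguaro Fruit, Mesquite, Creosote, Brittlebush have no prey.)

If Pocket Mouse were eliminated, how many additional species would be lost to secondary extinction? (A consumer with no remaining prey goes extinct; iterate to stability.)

1

Remove Pocket Mouse.
Round 1: Whiptail Lizard (all prey gone) → extinct.
No further losses. Total secondary extinctions: 1.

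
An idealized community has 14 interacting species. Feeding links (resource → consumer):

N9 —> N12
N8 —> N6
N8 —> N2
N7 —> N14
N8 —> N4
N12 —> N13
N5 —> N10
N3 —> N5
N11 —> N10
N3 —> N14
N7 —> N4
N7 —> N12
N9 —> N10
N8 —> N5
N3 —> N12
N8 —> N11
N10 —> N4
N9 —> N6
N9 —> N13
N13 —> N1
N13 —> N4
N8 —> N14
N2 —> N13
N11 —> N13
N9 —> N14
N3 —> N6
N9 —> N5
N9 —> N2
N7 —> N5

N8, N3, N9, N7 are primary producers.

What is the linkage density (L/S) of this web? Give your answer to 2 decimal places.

There are L = 29 links among S = 14 species.
L/S = 29/14 = 2.0714 ≈ 2.07.

L/S = 2.07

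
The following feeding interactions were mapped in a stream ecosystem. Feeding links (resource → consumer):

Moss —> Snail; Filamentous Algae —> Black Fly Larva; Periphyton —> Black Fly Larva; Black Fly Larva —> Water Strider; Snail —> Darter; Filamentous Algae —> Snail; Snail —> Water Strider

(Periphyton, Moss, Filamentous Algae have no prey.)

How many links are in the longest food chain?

2 links

One longest chain: Moss → Snail → Darter.
It has 3 species and 2 links.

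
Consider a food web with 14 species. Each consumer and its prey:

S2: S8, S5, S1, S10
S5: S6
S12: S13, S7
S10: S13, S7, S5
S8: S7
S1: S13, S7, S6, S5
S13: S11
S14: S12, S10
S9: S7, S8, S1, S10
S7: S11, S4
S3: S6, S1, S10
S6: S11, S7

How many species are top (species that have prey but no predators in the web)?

Top species (has prey, but nothing eats it): S3, S2, S9, S14.
Count: 4.

4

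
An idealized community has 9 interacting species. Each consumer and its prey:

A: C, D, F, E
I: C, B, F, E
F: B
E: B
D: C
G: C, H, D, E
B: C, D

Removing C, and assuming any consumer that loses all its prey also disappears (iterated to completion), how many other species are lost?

6

Remove C.
Round 1: D (all prey gone) → extinct.
Round 2: B (all prey gone) → extinct.
Round 3: F (all prey gone), E (all prey gone) → extinct.
Round 4: A (all prey gone), I (all prey gone) → extinct.
No further losses. Total secondary extinctions: 6.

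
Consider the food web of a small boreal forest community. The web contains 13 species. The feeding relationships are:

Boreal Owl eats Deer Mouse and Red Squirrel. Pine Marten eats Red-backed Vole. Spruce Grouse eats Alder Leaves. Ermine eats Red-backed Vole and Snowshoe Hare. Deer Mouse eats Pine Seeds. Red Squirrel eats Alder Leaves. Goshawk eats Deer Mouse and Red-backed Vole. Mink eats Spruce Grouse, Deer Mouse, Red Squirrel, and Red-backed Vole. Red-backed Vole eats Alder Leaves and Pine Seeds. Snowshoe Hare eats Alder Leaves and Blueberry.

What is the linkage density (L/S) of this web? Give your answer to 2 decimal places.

L/S = 1.38

There are L = 18 links among S = 13 species.
L/S = 18/13 = 1.3846 ≈ 1.38.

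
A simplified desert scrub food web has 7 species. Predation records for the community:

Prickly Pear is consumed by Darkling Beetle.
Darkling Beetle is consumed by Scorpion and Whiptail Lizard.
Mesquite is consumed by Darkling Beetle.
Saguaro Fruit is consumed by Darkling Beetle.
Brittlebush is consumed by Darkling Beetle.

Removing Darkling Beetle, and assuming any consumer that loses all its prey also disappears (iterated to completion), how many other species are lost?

2

Remove Darkling Beetle.
Round 1: Scorpion (all prey gone), Whiptail Lizard (all prey gone) → extinct.
No further losses. Total secondary extinctions: 2.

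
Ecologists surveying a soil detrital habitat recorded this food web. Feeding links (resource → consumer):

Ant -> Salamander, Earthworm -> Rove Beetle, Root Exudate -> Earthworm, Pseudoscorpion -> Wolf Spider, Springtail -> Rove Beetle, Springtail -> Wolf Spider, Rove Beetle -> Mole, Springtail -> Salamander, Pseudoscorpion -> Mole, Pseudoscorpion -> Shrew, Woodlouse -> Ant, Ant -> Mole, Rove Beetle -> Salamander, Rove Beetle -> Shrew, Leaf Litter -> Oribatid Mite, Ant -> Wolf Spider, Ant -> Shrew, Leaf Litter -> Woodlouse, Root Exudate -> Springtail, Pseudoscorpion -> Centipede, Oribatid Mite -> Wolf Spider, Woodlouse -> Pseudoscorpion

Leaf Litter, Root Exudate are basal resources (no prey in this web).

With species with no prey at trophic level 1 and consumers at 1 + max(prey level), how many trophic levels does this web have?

Basal resources (level 1): Leaf Litter, Root Exudate.
Leaf Litter → Woodlouse → Ant → Wolf Spider gives Wolf Spider level 4.
No species has a prey at level 4, so no species reaches level 5.

4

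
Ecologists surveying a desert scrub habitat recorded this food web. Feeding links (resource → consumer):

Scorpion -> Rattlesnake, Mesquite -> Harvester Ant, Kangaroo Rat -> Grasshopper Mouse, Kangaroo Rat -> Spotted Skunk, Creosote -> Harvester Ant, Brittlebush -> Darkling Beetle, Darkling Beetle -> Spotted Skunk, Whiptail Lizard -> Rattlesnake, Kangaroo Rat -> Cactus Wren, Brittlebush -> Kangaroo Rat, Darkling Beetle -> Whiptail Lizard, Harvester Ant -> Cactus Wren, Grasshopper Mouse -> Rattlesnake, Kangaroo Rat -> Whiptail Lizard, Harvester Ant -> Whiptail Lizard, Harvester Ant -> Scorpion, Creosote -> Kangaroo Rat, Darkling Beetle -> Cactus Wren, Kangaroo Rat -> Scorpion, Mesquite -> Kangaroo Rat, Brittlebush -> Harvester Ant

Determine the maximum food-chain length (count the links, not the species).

One longest chain: Creosote → Kangaroo Rat → Scorpion → Rattlesnake.
It has 4 species and 3 links.

3 links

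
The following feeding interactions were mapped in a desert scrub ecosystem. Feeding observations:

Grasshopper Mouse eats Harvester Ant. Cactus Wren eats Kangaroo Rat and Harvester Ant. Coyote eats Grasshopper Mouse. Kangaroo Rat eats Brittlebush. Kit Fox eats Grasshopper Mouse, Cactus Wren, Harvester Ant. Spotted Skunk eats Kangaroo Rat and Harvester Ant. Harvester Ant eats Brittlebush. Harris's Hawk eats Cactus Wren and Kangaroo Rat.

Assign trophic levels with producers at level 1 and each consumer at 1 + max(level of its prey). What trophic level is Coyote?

Brittlebush is a producer → level 1.
Harvester Ant eats Brittlebush → level 2.
Grasshopper Mouse eats Harvester Ant → level 3.
Coyote eats Grasshopper Mouse → level 4.

Trophic level 4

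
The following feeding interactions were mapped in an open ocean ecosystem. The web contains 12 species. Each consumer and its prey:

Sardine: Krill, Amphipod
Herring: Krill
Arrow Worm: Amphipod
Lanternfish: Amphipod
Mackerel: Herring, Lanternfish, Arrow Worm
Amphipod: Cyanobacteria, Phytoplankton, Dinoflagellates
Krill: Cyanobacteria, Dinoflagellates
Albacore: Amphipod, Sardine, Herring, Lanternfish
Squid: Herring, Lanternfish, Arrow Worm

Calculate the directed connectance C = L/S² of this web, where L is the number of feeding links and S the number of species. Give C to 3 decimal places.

The web has S = 12 species and L = 20 feeding links.
C = L / S² = 20 / 144 = 0.1389 ≈ 0.139.

C = 0.139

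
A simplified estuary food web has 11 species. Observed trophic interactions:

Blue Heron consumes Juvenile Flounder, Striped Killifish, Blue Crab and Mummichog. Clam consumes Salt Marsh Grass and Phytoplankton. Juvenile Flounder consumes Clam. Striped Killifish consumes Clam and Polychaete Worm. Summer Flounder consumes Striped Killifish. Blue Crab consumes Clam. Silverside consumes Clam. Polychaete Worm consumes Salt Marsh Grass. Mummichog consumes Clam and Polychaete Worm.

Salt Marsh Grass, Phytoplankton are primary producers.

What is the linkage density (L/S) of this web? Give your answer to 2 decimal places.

There are L = 15 links among S = 11 species.
L/S = 15/11 = 1.3636 ≈ 1.36.

L/S = 1.36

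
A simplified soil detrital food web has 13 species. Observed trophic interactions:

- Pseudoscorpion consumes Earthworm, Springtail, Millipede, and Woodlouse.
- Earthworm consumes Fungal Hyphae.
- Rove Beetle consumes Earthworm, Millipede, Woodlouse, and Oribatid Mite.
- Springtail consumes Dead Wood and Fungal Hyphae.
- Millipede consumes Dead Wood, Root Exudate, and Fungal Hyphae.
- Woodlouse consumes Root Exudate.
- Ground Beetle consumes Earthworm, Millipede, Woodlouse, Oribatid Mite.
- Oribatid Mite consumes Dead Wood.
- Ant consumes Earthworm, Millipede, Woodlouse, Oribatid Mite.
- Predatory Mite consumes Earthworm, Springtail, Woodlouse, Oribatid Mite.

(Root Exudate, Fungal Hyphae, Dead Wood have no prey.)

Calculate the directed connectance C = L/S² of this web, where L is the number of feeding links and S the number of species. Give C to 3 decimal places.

C = 0.166

The web has S = 13 species and L = 28 feeding links.
C = L / S² = 28 / 169 = 0.1657 ≈ 0.166.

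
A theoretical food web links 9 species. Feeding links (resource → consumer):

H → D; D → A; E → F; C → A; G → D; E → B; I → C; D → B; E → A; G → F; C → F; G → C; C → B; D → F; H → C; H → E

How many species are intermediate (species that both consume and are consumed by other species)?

Intermediate species (has both prey and predators): E, C, D.
Count: 3.

3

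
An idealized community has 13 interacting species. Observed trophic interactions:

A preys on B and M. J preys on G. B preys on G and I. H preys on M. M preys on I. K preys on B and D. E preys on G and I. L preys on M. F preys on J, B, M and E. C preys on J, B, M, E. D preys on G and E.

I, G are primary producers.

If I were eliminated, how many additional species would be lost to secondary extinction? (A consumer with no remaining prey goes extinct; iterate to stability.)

Remove I.
Round 1: M (all prey gone) → extinct.
Round 2: H (all prey gone), L (all prey gone) → extinct.
No further losses. Total secondary extinctions: 3.

3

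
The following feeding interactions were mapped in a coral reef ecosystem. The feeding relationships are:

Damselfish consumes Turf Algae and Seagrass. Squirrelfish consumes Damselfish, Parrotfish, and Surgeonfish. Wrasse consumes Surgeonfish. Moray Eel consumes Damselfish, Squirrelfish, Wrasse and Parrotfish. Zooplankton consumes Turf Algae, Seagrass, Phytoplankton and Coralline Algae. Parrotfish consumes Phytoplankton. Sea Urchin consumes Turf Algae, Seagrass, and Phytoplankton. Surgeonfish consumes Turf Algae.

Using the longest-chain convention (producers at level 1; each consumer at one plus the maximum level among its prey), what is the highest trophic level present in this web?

4

Producers (level 1): Phytoplankton, Turf Algae, Coralline Algae, Seagrass.
Phytoplankton → Parrotfish → Squirrelfish → Moray Eel gives Moray Eel level 4.
No species has a prey at level 4, so no species reaches level 5.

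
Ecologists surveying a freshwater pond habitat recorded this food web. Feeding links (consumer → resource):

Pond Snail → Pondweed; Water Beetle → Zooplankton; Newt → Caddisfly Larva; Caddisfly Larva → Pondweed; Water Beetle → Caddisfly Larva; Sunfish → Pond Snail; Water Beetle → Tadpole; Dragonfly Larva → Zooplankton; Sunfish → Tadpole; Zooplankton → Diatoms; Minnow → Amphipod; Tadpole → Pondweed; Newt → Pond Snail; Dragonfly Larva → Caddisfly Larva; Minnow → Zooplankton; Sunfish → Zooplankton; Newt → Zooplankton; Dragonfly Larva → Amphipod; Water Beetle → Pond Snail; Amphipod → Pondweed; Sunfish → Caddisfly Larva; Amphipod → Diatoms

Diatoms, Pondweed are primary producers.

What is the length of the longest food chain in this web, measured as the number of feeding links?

2 links

One longest chain: Diatoms → Zooplankton → Sunfish.
It has 3 species and 2 links.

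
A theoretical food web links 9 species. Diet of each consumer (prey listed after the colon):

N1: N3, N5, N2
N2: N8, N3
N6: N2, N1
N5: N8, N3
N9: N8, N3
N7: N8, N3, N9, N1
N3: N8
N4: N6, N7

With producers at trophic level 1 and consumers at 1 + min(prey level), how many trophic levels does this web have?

Producers (level 1): N8.
Following each consumer down to its lowest-level prey: N8 → N7 → N4 (levels 1 through 3).
All prey of N4 (N7 2, N6 3) are at level 2 or above, so N4 is at level 1 + 2 = 3.
Every consumer has at least one prey at level 2 or below, so none exceeds level 3.

3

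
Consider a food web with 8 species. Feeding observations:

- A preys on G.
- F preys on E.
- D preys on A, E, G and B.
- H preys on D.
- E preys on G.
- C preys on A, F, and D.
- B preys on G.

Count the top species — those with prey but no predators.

Top species (has prey, but nothing eats it): H, C.
Count: 2.

2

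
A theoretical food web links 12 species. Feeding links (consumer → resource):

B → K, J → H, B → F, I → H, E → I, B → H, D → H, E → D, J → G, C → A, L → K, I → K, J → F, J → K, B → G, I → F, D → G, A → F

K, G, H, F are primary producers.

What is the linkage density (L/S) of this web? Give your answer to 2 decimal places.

L/S = 1.50

There are L = 18 links among S = 12 species.
L/S = 18/12 = 1.5000 ≈ 1.50.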